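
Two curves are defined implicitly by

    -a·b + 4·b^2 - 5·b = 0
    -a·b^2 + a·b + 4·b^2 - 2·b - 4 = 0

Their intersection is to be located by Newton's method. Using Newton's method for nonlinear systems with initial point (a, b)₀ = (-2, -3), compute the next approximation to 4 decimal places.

At (-2, -3): F = (45.0000, 62.0000).
Jacobian J = [[-b, -a + 8·b - 5], [-b^2 + b, -2·a·b + a + 8·b - 2]].
At the point, J = [[3.0000, -27.0000], [-12.0000, -40.0000]] (det J = -444.0000).
Solving J·Δ = −F gives Δ = (-0.2838, 1.6351).
Then the next iterate is (a, b)₁ = (-2.2838, -1.3649).

(-2.2838, -1.3649)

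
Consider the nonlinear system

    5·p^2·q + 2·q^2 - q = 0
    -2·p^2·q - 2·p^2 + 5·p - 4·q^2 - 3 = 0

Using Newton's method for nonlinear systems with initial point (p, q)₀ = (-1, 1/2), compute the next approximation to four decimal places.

(0.5833, 1.4028)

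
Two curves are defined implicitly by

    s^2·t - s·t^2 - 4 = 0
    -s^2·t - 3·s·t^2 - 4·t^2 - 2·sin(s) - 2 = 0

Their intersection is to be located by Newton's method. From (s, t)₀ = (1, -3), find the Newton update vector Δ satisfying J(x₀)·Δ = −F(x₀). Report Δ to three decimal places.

(-0.457, 1.307)

At (1, -3): F = (-16.000, -63.68294).
Jacobian J = [[2·s·t - t^2, s^2 - 2·s·t], [-2·s·t - 3·t^2 - 2·cos(s), -s^2 - 6·s·t - 8·t]].
At the point, J = [[-15.000, 7.000], [-22.08060, 41.000]] (det J = -460.43577).
Solving J·Δ = −F gives Δ = (-0.457, 1.307).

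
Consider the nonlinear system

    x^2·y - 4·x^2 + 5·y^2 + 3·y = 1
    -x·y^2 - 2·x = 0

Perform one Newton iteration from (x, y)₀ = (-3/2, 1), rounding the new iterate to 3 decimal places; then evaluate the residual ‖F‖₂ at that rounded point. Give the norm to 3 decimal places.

1.244

At (-3/2, 1): F = (0.250, 4.500).
Jacobian J = [[2·x·y - 8·x, x^2 + 10·y + 3], [-y^2 - 2, -2·x·y]].
At the point, J = [[9.000, 15.250], [-3.000, 3.000]] (det J = 72.750).
Solving J·Δ = −F gives Δ = (0.933, -0.567).
Then the next iterate is (x, y)₁ = (-0.567, 0.433).
Re-evaluating at (-0.567, 0.433): F = (0.08969, 1.24031), so ‖F‖₂ = 1.244.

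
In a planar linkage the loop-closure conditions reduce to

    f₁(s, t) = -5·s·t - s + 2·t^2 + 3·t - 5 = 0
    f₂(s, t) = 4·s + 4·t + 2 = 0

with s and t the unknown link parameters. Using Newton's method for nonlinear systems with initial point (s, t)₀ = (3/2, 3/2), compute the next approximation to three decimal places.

(0.100, -0.600)

At (3/2, 3/2): F = (-8.750, 14.000).
Jacobian J = [[-5·t - 1, -5·s + 4·t + 3], [4, 4]].
At the point, J = [[-8.500, 1.500], [4.000, 4.000]] (det J = -40.000).
Solving J·Δ = −F gives Δ = (-1.400, -2.100).
Then the next iterate is (s, t)₁ = (0.100, -0.600).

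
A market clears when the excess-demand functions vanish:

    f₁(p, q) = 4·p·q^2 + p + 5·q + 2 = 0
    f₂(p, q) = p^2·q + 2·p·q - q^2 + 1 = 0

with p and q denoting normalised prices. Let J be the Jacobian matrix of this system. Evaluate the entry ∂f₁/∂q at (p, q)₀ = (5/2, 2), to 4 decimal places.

∂f₁/∂q = 8·p·q + 5.
At (5/2, 2) this is 45.0000.

45.0000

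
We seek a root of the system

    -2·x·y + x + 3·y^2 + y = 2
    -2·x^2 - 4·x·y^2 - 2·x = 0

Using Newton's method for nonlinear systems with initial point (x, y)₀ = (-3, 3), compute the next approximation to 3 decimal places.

(-5.400, 0.800)

At (-3, 3): F = (43.000, 96.000).
Jacobian J = [[-2·y + 1, -2·x + 6·y + 1], [-4·x - 4·y^2 - 2, -8·x·y]].
At the point, J = [[-5.000, 25.000], [-26.000, 72.000]] (det J = 290.000).
Solving J·Δ = −F gives Δ = (-2.400, -2.200).
Then the next iterate is (x, y)₁ = (-5.400, 0.800).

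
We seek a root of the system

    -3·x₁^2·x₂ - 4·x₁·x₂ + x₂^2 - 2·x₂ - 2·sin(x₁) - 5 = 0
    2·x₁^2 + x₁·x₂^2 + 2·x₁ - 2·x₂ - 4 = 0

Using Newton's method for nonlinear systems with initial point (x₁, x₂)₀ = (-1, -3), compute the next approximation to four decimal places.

(-0.3100, -2.4576)

At (-1, -3): F = (8.682942, -7.0000).
Jacobian J = [[-6·x₁·x₂ - 4·x₂ - 2·cos(x₁), -3·x₁^2 - 4·x₁ + 2·x₂ - 2], [4·x₁ + x₂^2 + 2, 2·x₁·x₂ - 2]].
At the point, J = [[-7.080605, -7.0000], [7.0000, 4.0000]] (det J = 20.677582).
Solving J·Δ = −F gives Δ = (0.6900, 0.5424).
Then the next iterate is (x₁, x₂)₁ = (-0.3100, -2.4576).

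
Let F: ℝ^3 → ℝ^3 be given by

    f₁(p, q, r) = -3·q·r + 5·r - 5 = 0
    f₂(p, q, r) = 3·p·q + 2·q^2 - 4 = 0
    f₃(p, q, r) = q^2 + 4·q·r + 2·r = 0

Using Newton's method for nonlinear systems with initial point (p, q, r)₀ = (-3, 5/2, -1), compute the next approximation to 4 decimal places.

(-1.2870, 3.6526, -0.6169)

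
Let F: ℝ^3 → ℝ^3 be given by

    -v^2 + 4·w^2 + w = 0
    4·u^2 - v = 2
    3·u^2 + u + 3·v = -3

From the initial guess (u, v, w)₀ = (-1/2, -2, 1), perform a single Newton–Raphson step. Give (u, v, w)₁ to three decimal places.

At (-1/2, -2, 1): F = (1.000, 1.000, -2.750).
Jacobian J = [[0, -2·v, 8·w + 1], [8·u, -1, 0], [6·u + 1, 3, 0]].
At the point, J = [[0.000, 4.000, 9.000], [-4.000, -1.000, 0.000], [-2.000, 3.000, 0.000]] (det J = -126.000).
Solving J·Δ = −F gives Δ = (0.018, 0.929, -0.524).
Then the next iterate is (u, v, w)₁ = (-0.482, -1.071, 0.476).

(-0.482, -1.071, 0.476)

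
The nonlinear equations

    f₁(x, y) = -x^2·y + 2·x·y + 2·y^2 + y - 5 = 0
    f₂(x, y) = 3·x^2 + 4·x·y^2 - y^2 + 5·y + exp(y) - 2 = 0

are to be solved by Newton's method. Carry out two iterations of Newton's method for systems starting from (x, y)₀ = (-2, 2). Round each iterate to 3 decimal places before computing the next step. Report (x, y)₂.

(-0.806, 1.938)

At (-2, 2): F = (-11.000, -8.61094).
Jacobian J = [[-2·x·y + 2·y, -x^2 + 2·x + 4·y + 1], [6·x + 4·y^2, 8·x·y - 2·y + exp(y) + 5]].
At the point, J = [[12.000, 1.000], [4.000, -23.61094]] (det J = -287.33133).
Solving J·Δ = −F gives Δ = (0.934, -0.206).
Then the next iterate is (x, y)₁ = (-1.066, 1.794).
Round to (-1.066, 1.794) and repeat: F = (-2.63256, -0.54932), J = [[7.41281, 4.90764], [6.47774, -7.87377]].
Δ = (0.260, 0.144), so (x, y)₂ = (-0.806, 1.938).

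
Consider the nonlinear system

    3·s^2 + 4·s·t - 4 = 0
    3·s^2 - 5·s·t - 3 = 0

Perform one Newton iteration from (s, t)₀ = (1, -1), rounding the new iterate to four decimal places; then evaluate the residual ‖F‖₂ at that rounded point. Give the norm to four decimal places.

0.7105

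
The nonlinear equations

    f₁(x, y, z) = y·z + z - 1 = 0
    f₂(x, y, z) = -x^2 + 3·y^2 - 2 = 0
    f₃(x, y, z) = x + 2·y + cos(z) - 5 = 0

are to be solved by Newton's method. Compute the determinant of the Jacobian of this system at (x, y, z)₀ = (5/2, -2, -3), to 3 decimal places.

J = [[0, z, y + 1], [-2·x, 6·y, 0], [1, 2, -sin(z)]].
At the point, J = [[0.000, -3.000, -1.000], [-5.000, -12.000, 0.000], [1.000, 2.000, 0.14112]].
det J = -4.117.

-4.117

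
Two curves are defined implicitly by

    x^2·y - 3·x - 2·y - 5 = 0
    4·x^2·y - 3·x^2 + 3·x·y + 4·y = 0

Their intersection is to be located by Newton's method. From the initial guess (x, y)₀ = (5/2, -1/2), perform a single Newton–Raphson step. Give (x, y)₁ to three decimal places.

(-1.773, -2.589)

At (5/2, -1/2): F = (-14.625, -37.000).
Jacobian J = [[2·x·y - 3, x^2 - 2], [8·x·y - 6·x + 3·y, 4·x^2 + 3·x + 4]].
At the point, J = [[-5.500, 4.250], [-26.500, 36.500]] (det J = -88.125).
Solving J·Δ = −F gives Δ = (-4.273, -2.089).
Then the next iterate is (x, y)₁ = (-1.773, -2.589).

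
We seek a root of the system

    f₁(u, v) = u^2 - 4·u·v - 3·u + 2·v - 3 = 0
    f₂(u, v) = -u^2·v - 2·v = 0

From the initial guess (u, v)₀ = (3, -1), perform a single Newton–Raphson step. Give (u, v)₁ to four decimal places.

(4.9412, 1.0588)

At (3, -1): F = (7.0000, 11.0000).
Jacobian J = [[2·u - 4·v - 3, -4·u + 2], [-2·u·v, -u^2 - 2]].
At the point, J = [[7.0000, -10.0000], [6.0000, -11.0000]] (det J = -17.0000).
Solving J·Δ = −F gives Δ = (1.9412, 2.0588).
Then the next iterate is (u, v)₁ = (4.9412, 1.0588).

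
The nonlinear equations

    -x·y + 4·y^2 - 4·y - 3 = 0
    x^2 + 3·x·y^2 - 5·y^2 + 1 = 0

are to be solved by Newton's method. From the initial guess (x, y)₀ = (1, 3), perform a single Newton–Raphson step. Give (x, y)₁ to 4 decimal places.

At (1, 3): F = (18.0000, -16.0000).
Jacobian J = [[-y, -x + 8·y - 4], [2·x + 3·y^2, 6·x·y - 10·y]].
At the point, J = [[-3.0000, 19.0000], [29.0000, -12.0000]] (det J = -515.0000).
Solving J·Δ = −F gives Δ = (0.1709, -0.9204).
Then the next iterate is (x, y)₁ = (1.1709, 2.0796).

(1.1709, 2.0796)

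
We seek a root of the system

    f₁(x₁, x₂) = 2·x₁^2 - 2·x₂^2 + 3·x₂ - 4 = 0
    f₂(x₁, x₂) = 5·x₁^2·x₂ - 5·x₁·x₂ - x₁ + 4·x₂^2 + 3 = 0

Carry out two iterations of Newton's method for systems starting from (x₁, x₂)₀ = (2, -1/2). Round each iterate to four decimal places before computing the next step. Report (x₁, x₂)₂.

(1.6405, -0.3692)

At (2, -1/2): F = (2.0000, -3.0000).
Jacobian J = [[4·x₁, -4·x₂ + 3], [10·x₁·x₂ - 5·x₂ - 1, 5·x₁^2 - 5·x₁ + 8·x₂]].
At the point, J = [[8.0000, 5.0000], [-8.5000, 6.0000]] (det J = 90.5000).
Solving J·Δ = −F gives Δ = (-0.2983, 0.0773).
Then the next iterate is (x₁, x₂)₁ = (1.7017, -0.4227).
Round to (1.7017, -0.4227) and repeat: F = (0.166115, -0.510693), J = [[6.8068, 4.6908], [-6.079586, 2.588814]].
Δ = (-0.0612, 0.0535), so (x₁, x₂)₂ = (1.6405, -0.3692).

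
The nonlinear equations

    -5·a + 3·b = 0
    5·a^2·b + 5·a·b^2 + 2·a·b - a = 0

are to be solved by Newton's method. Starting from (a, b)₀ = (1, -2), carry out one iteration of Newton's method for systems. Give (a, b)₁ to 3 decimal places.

(-0.600, -1.000)

At (1, -2): F = (-11.000, 5.000).
Jacobian J = [[-5, 3], [10·a·b + 5·b^2 + 2·b - 1, 5·a^2 + 10·a·b + 2·a]].
At the point, J = [[-5.000, 3.000], [-5.000, -13.000]] (det J = 80.000).
Solving J·Δ = −F gives Δ = (-1.600, 1.000).
Then the next iterate is (a, b)₁ = (-0.600, -1.000).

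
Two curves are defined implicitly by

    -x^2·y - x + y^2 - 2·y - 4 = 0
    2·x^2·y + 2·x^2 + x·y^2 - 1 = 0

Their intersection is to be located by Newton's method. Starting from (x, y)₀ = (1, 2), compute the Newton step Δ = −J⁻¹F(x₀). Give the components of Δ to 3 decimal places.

(-1.109, 1.457)

At (1, 2): F = (-7.000, 9.000).
Jacobian J = [[-2·x·y - 1, -x^2 + 2·y - 2], [4·x·y + 4·x + y^2, 2·x^2 + 2·x·y]].
At the point, J = [[-5.000, 1.000], [16.000, 6.000]] (det J = -46.000).
Solving J·Δ = −F gives Δ = (-1.109, 1.457).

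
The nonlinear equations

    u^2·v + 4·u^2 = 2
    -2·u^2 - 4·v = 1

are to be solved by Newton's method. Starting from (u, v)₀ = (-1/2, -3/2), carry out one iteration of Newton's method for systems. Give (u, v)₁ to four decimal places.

(-0.9605, -0.6053)

At (-1/2, -3/2): F = (-1.3750, 4.5000).
Jacobian J = [[2·u·v + 8·u, u^2], [-4·u, -4]].
At the point, J = [[-2.5000, 0.2500], [2.0000, -4.0000]] (det J = 9.5000).
Solving J·Δ = −F gives Δ = (-0.4605, 0.8947).
Then the next iterate is (u, v)₁ = (-0.9605, -0.6053).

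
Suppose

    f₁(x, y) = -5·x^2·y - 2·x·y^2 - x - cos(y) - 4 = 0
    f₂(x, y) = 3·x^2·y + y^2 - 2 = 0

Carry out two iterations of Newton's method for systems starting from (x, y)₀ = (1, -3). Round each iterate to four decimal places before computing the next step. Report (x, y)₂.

At (1, -3): F = (-7.010008, -2.0000).
Jacobian J = [[-10·x·y - 2·y^2 - 1, -5·x^2 - 4·x·y + sin(y)], [6·x·y, 3·x^2 + 2·y]].
At the point, J = [[11.0000, 6.858880], [-18.0000, -3.0000]] (det J = 90.459840).
Solving J·Δ = −F gives Δ = (-0.3841, 1.6381).
Then the next iterate is (x, y)₁ = (0.6159, -1.3619).
Round to (0.6159, -1.3619) and repeat: F = (-4.524921, -1.695068), J = [[3.678399, 0.480252], [-5.032765, -1.585802]].
Δ = (2.3388, -8.4913), so (x, y)₂ = (2.9547, -9.8532).

(2.9547, -9.8532)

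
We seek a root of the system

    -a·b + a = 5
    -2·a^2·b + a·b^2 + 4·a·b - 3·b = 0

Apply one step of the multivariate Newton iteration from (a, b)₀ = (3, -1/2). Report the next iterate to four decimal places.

At (3, -1/2): F = (-0.5000, 5.2500).
Jacobian J = [[-b + 1, -a], [-4·a·b + b^2 + 4·b, -2·a^2 + 2·a·b + 4·a - 3]].
At the point, J = [[1.5000, -3.0000], [4.2500, -12.0000]] (det J = -5.2500).
Solving J·Δ = −F gives Δ = (4.1429, 1.9048).
Then the next iterate is (a, b)₁ = (7.1429, 1.4048).

(7.1429, 1.4048)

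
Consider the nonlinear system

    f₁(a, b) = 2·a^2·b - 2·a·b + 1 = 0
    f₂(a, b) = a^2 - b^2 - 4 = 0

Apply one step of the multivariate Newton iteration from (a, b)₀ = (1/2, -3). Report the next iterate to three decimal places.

(-16.750, 2.000)

At (1/2, -3): F = (2.500, -12.750).
Jacobian J = [[4·a·b - 2·b, 2·a^2 - 2·a], [2·a, -2·b]].
At the point, J = [[0.000, -0.500], [1.000, 6.000]] (det J = 0.500).
Solving J·Δ = −F gives Δ = (-17.250, 5.000).
Then the next iterate is (a, b)₁ = (-16.750, 2.000).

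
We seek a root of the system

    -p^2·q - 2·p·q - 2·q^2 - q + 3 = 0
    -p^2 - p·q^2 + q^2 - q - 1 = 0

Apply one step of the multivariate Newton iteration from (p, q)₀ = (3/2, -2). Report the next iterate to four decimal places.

At (3/2, -2): F = (7.5000, -3.2500).
Jacobian J = [[-2·p·q - 2·q, -p^2 - 2·p - 4·q - 1], [-2·p - q^2, -2·p·q + 2·q - 1]].
At the point, J = [[10.0000, 1.7500], [-7.0000, 1.0000]] (det J = 22.2500).
Solving J·Δ = −F gives Δ = (-0.5927, -0.8989).
Then the next iterate is (p, q)₁ = (0.9073, -2.8989).

(0.9073, -2.8989)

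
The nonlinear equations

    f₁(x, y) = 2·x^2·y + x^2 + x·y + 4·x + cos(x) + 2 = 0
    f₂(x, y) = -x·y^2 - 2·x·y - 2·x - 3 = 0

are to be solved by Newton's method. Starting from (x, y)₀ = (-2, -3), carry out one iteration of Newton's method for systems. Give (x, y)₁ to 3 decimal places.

(-1.165, -2.647)

At (-2, -3): F = (-20.41615, 7.000).
Jacobian J = [[4·x·y + 2·x + y - sin(x) + 4, 2·x^2 + x], [-y^2 - 2·y - 2, -2·x·y - 2·x]].
At the point, J = [[21.90930, 6.000], [-5.000, -8.000]] (det J = -145.27438).
Solving J·Δ = −F gives Δ = (0.835, 0.353).
Then the next iterate is (x, y)₁ = (-1.165, -2.647).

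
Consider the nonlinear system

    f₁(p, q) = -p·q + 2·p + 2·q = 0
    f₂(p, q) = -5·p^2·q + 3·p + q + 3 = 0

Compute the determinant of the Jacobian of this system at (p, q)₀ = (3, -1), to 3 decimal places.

J = [[-q + 2, -p + 2], [-10·p·q + 3, -5·p^2 + 1]].
At the point, J = [[3.000, -1.000], [33.000, -44.000]].
det J = -99.000.

-99.000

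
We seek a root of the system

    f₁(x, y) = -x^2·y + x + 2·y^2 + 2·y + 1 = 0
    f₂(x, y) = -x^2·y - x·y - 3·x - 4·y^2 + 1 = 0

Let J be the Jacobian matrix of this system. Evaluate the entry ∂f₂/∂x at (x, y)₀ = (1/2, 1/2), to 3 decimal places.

-4.000

∂f₂/∂x = -2·x·y - y - 3.
At (1/2, 1/2) this is -4.000.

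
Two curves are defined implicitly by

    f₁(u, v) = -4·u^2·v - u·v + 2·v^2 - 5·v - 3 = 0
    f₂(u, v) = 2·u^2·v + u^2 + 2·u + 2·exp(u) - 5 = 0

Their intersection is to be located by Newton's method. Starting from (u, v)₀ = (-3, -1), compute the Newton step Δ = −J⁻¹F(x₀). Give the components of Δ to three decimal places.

(-2.300, 2.141)

At (-3, -1): F = (37.000, -19.90043).
Jacobian J = [[-8·u·v - v, -4·u^2 - u + 4·v - 5], [4·u·v + 2·u + 2·exp(u) + 2, 2·u^2]].
At the point, J = [[-23.000, -42.000], [8.09957, 18.000]] (det J = -73.81789).
Solving J·Δ = −F gives Δ = (-2.300, 2.141).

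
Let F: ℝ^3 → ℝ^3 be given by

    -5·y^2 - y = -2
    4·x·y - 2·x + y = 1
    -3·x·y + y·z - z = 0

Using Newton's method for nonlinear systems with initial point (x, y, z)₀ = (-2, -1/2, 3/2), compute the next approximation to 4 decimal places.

(0.1719, -0.8125, -1.3906)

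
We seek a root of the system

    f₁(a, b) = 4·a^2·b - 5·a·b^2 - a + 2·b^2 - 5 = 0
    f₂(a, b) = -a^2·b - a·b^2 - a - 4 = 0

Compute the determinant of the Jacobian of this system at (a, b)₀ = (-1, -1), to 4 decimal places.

-46.0000

J = [[8·a·b - 5·b^2 - 1, 4·a^2 - 10·a·b + 4·b], [-2·a·b - b^2 - 1, -a^2 - 2·a·b]].
At the point, J = [[2.0000, -10.0000], [-4.0000, -3.0000]].
det J = -46.0000.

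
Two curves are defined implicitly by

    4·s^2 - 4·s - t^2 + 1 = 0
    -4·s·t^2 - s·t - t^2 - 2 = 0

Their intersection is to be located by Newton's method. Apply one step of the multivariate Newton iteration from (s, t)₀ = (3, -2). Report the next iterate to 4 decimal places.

At (3, -2): F = (21.0000, -48.0000).
Jacobian J = [[8·s - 4, -2·t], [-4·t^2 - t, -8·s·t - s - 2·t]].
At the point, J = [[20.0000, 4.0000], [-14.0000, 49.0000]] (det J = 1036.0000).
Solving J·Δ = −F gives Δ = (-1.1786, 0.6429).
Then the next iterate is (s, t)₁ = (1.8214, -1.3571).

(1.8214, -1.3571)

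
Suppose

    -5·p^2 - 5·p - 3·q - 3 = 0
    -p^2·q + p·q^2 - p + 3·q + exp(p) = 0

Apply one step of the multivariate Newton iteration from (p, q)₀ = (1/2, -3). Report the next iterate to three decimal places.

(0.707, -2.940)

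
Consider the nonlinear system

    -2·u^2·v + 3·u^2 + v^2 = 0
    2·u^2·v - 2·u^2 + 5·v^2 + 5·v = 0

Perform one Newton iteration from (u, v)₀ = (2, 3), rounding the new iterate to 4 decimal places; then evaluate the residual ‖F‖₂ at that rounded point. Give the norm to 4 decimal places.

15.7386

At (2, 3): F = (-3.0000, 76.0000).
Jacobian J = [[-4·u·v + 6·u, -2·u^2 + 2·v], [4·u·v - 4·u, 2·u^2 + 10·v + 5]].
At the point, J = [[-12.0000, -2.0000], [16.0000, 43.0000]] (det J = -484.0000).
Solving J·Δ = −F gives Δ = (0.0475, -1.7851).
Then the next iterate is (u, v)₁ = (2.0475, 1.2149).
Re-evaluating at (2.0475, 1.2149): F = (3.866407, 15.256242), so ‖F‖₂ = 15.7386.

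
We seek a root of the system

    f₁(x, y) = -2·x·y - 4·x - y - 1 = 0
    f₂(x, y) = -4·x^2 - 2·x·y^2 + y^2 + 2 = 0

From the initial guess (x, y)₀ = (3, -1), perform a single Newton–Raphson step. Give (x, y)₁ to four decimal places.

(1.3515, -1.3861)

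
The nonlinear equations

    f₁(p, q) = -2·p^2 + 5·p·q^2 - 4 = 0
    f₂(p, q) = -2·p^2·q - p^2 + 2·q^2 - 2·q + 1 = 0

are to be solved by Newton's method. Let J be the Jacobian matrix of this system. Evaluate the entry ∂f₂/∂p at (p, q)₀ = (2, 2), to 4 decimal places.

-20.0000

∂f₂/∂p = -4·p·q - 2·p.
At (2, 2) this is -20.0000.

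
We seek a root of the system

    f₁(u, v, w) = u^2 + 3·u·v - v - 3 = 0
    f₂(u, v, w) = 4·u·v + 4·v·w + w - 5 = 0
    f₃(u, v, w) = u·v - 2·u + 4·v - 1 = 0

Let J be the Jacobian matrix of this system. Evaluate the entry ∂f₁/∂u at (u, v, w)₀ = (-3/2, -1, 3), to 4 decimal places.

-6.0000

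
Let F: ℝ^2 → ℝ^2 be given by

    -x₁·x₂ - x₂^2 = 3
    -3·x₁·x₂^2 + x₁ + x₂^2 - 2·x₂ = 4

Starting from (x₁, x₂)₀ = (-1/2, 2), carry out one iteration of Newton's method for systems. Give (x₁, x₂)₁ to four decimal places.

(-1.2844, 0.7339)

At (-1/2, 2): F = (-6.0000, 1.5000).
Jacobian J = [[-x₂, -x₁ - 2·x₂], [-3·x₂^2 + 1, -6·x₁·x₂ + 2·x₂ - 2]].
At the point, J = [[-2.0000, -3.5000], [-11.0000, 8.0000]] (det J = -54.5000).
Solving J·Δ = −F gives Δ = (-0.7844, -1.2661).
Then the next iterate is (x₁, x₂)₁ = (-1.2844, 0.7339).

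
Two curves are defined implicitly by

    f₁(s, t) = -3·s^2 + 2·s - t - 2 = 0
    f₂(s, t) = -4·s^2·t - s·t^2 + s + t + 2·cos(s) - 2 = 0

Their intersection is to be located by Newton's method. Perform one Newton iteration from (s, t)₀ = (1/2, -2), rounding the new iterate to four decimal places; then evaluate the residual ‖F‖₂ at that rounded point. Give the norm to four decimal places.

At (1/2, -2): F = (0.2500, -1.744835).
Jacobian J = [[-6·s + 2, -1], [-8·s·t - t^2 - 2·sin(s) + 1, -4·s^2 - 2·s·t + 1]].
At the point, J = [[-1.0000, -1.0000], [4.041149, 2.0000]] (det J = 2.041149).
Solving J·Δ = −F gives Δ = (0.6099, -0.3599).
Then the next iterate is (s, t)₁ = (1.1099, -2.3599).
Re-evaluating at (1.1099, -2.3599): F = (-1.115934, 3.086763), so ‖F‖₂ = 3.2823.

3.2823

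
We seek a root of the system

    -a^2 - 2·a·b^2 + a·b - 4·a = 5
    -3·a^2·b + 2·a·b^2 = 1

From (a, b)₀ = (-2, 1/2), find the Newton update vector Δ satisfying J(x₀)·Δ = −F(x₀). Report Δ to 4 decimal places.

(2.4615, 0.5000)

At (-2, 1/2): F = (-1.0000, -8.0000).
Jacobian J = [[-2·a - 2·b^2 + b - 4, -4·a·b + a], [-6·a·b + 2·b^2, -3·a^2 + 4·a·b]].
At the point, J = [[0.0000, 2.0000], [6.5000, -16.0000]] (det J = -13.0000).
Solving J·Δ = −F gives Δ = (2.4615, 0.5000).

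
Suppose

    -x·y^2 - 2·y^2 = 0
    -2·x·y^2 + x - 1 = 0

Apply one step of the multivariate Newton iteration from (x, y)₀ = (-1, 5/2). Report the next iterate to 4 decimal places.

(-1.0833, 1.3542)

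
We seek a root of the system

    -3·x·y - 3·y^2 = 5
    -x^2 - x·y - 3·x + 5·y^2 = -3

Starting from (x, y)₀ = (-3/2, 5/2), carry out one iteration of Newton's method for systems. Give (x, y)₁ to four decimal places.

(-1.0939, 1.0194)

At (-3/2, 5/2): F = (-12.5000, 40.2500).
Jacobian J = [[-3·y, -3·x - 6·y], [-2·x - y - 3, -x + 10·y]].
At the point, J = [[-7.5000, -10.5000], [-2.5000, 26.5000]] (det J = -225.0000).
Solving J·Δ = −F gives Δ = (0.4061, -1.4806).
Then the next iterate is (x, y)₁ = (-1.0939, 1.0194).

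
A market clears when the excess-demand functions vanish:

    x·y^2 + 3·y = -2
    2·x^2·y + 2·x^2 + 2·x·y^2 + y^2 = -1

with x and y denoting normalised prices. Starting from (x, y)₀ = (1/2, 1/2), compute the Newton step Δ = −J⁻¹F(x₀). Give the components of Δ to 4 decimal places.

At (1/2, 1/2): F = (3.6250, 2.2500).
Jacobian J = [[y^2, 2·x·y + 3], [4·x·y + 4·x + 2·y^2, 2·x^2 + 4·x·y + 2·y]].
At the point, J = [[0.2500, 3.5000], [3.5000, 2.5000]] (det J = -11.6250).
Solving J·Δ = −F gives Δ = (0.1022, -1.0430).

(0.1022, -1.0430)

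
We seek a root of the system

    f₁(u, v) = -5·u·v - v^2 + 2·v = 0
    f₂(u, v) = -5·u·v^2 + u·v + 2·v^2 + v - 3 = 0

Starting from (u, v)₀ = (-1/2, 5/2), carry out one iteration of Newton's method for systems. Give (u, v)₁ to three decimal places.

(-0.075, 1.884)

At (-1/2, 5/2): F = (5.000, 26.375).
Jacobian J = [[-5·v, -5·u - 2·v + 2], [-5·v^2 + v, -10·u·v + u + 4·v + 1]].
At the point, J = [[-12.500, -0.500], [-28.750, 23.000]] (det J = -301.875).
Solving J·Δ = −F gives Δ = (0.425, -0.616).
Then the next iterate is (u, v)₁ = (-0.075, 1.884).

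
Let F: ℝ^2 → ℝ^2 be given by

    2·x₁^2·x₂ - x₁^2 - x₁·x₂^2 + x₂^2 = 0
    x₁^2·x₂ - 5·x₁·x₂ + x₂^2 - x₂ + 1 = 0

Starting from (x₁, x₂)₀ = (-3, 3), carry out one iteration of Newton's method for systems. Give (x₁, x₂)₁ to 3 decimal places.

(0.800, 4.600)

At (-3, 3): F = (81.000, 79.000).
Jacobian J = [[4·x₁·x₂ - 2·x₁ - x₂^2, 2·x₁^2 - 2·x₁·x₂ + 2·x₂], [2·x₁·x₂ - 5·x₂, x₁^2 - 5·x₁ + 2·x₂ - 1]].
At the point, J = [[-39.000, 42.000], [-33.000, 29.000]] (det J = 255.000).
Solving J·Δ = −F gives Δ = (3.800, 1.600).
Then the next iterate is (x₁, x₂)₁ = (0.800, 4.600).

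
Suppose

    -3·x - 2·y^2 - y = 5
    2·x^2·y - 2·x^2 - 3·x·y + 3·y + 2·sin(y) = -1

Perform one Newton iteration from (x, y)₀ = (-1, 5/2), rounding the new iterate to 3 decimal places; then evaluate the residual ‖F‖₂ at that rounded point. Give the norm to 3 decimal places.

8.062

At (-1, 5/2): F = (-17.000, 20.19694).
Jacobian J = [[-3, -4·y - 1], [4·x·y - 4·x - 3·y, 2·x^2 - 3·x + 2·cos(y) + 3]].
At the point, J = [[-3.000, -11.000], [-13.500, 6.39771]] (det J = -167.69314).
Solving J·Δ = −F gives Δ = (0.676, -1.730).
Then the next iterate is (x, y)₁ = (-0.324, 0.770).
Re-evaluating at (-0.324, 0.770): F = (-5.98380, 5.40242), so ‖F‖₂ = 8.062.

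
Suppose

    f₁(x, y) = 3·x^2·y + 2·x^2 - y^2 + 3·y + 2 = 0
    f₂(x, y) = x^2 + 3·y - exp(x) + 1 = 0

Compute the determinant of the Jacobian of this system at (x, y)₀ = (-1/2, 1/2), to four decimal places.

-6.0820

J = [[6·x·y + 4·x, 3·x^2 - 2·y + 3], [2·x - exp(x), 3]].
At the point, J = [[-3.5000, 2.7500], [-1.606531, 3.0000]].
det J = -6.0820.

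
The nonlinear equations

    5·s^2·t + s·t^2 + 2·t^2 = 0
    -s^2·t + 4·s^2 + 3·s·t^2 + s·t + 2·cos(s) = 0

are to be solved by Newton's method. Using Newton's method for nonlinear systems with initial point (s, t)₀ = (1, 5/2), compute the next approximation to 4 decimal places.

(1.4516, 0.2319)

At (1, 5/2): F = (31.2500, 23.830605).
Jacobian J = [[10·s·t + t^2, 5·s^2 + 2·s·t + 4·t], [-2·s·t + 8·s + 3·t^2 + t - 2·sin(s), -s^2 + 6·s·t + s]].
At the point, J = [[31.2500, 20.0000], [22.567058, 15.0000]] (det J = 17.408839).
Solving J·Δ = −F gives Δ = (0.4516, -2.2681).
Then the next iterate is (s, t)₁ = (1.4516, 0.2319).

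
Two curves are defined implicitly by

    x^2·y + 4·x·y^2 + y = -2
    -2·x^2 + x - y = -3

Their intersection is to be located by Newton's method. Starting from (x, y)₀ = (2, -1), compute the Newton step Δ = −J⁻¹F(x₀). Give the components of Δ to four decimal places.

At (2, -1): F = (5.0000, -2.0000).
Jacobian J = [[2·x·y + 4·y^2, x^2 + 8·x·y + 1], [-4·x + 1, -1]].
At the point, J = [[0.0000, -11.0000], [-7.0000, -1.0000]] (det J = -77.0000).
Solving J·Δ = −F gives Δ = (-0.3506, 0.4545).

(-0.3506, 0.4545)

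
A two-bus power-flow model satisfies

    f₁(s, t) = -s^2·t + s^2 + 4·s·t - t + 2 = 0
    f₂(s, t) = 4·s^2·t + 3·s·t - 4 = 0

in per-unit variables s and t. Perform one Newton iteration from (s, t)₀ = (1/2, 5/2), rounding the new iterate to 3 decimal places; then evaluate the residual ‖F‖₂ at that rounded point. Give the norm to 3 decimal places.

30.875

At (1/2, 5/2): F = (4.125, 2.250).
Jacobian J = [[-2·s·t + 2·s + 4·t, -s^2 + 4·s - 1], [8·s·t + 3·t, 4·s^2 + 3·s]].
At the point, J = [[8.500, 0.750], [17.500, 2.500]] (det J = 8.125).
Solving J·Δ = −F gives Δ = (-1.062, 6.531).
Then the next iterate is (s, t)₁ = (-0.562, 9.031).
Re-evaluating at (-0.562, 9.031): F = (-29.86923, -7.81672), so ‖F‖₂ = 30.875.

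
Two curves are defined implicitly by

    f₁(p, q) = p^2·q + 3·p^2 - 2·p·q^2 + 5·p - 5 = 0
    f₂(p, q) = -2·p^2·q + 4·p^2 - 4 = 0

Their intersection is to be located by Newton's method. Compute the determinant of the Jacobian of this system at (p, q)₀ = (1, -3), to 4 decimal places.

J = [[2·p·q + 6·p - 2·q^2 + 5, p^2 - 4·p·q], [-4·p·q + 8·p, -2·p^2]].
At the point, J = [[-13.0000, 13.0000], [20.0000, -2.0000]].
det J = -234.0000.

-234.0000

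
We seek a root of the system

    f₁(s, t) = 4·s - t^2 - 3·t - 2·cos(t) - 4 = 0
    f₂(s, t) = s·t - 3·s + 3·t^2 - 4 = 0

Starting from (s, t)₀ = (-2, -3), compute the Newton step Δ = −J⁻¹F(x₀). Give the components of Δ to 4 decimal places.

(1.6529, 1.2541)

At (-2, -3): F = (-10.020015, 35.0000).
Jacobian J = [[4, -2·t + 2·sin(t) - 3], [t - 3, s + 6·t]].
At the point, J = [[4.0000, 2.717760], [-6.0000, -20.0000]] (det J = -63.693440).
Solving J·Δ = −F gives Δ = (1.6529, 1.2541).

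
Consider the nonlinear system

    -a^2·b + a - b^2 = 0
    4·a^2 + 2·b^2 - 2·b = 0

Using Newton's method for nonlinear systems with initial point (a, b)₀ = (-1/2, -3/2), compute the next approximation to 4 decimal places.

(-0.2083, -0.5833)

At (-1/2, -3/2): F = (-2.3750, 8.5000).
Jacobian J = [[-2·a·b + 1, -a^2 - 2·b], [8·a, 4·b - 2]].
At the point, J = [[-0.5000, 2.7500], [-4.0000, -8.0000]] (det J = 15.0000).
Solving J·Δ = −F gives Δ = (0.2917, 0.9167).
Then the next iterate is (a, b)₁ = (-0.2083, -0.5833).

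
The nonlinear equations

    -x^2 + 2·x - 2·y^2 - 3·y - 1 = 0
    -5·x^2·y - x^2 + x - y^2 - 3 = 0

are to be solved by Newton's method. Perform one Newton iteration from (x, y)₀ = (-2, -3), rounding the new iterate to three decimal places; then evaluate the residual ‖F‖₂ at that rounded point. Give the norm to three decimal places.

10.524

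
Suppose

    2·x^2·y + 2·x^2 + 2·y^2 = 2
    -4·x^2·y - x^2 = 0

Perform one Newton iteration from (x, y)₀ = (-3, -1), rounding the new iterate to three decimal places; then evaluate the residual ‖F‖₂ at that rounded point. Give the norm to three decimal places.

6.750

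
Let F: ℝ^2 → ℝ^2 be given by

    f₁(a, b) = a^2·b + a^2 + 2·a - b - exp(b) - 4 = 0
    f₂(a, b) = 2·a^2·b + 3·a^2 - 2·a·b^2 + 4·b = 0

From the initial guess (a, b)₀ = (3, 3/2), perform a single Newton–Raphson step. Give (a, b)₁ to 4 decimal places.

(0.9095, 6.3375)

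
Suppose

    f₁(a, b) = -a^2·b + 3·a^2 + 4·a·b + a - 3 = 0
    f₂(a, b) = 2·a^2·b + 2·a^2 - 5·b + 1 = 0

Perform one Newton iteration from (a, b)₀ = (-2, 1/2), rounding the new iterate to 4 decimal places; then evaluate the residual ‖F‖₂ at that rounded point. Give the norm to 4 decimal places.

At (-2, 1/2): F = (1.0000, 10.5000).
Jacobian J = [[-2·a·b + 6·a + 4·b + 1, -a^2 + 4·a], [4·a·b + 4·a, 2·a^2 - 5]].
At the point, J = [[-7.0000, -12.0000], [-12.0000, 3.0000]] (det J = -165.0000).
Solving J·Δ = −F gives Δ = (0.7818, -0.3727).
Then the next iterate is (a, b)₁ = (-1.2182, 0.1273).
Re-evaluating at (-1.2182, 0.1273): F = (-0.575388, 3.709352), so ‖F‖₂ = 3.7537.

3.7537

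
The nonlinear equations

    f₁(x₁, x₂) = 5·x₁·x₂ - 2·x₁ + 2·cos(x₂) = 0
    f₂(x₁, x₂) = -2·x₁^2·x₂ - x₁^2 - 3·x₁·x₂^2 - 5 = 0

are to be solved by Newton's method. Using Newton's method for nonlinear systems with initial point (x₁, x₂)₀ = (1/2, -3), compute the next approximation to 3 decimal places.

At (1/2, -3): F = (-10.47998, -17.250).
Jacobian J = [[5·x₂ - 2, 5·x₁ - 2·sin(x₂)], [-4·x₁·x₂ - 2·x₁ - 3·x₂^2, -2·x₁^2 - 6·x₁·x₂]].
At the point, J = [[-17.000, 2.78224], [-22.000, 8.500]] (det J = -83.29072).
Solving J·Δ = −F gives Δ = (-0.493, 0.753).
Then the next iterate is (x₁, x₂)₁ = (0.007, -2.247).

(0.007, -2.247)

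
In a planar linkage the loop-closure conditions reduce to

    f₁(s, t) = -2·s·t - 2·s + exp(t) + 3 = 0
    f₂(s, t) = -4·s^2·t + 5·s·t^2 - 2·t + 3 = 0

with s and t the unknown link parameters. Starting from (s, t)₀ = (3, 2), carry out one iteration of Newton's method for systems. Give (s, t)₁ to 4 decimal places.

At (3, 2): F = (-7.610944, -13.0000).
Jacobian J = [[-2·t - 2, -2·s + exp(t)], [-8·s·t + 5·t^2, -4·s^2 + 10·s·t - 2]].
At the point, J = [[-6.0000, 1.389056], [-28.0000, 22.0000]] (det J = -93.106429).
Solving J·Δ = −F gives Δ = (-1.6044, -1.4511).
Then the next iterate is (s, t)₁ = (1.3956, 0.5489).

(1.3956, 0.5489)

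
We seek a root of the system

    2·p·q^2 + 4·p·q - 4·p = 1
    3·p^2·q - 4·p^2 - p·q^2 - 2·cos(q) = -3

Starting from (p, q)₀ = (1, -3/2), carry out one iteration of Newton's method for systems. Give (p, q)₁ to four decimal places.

(0.3091, -2.8502)

At (1, -3/2): F = (-6.5000, -7.891474).
Jacobian J = [[2·q^2 + 4·q - 4, 4·p·q + 4·p], [6·p·q - 8·p - q^2, 3·p^2 - 2·p·q + 2·sin(q)]].
At the point, J = [[-5.5000, -2.0000], [-19.2500, 4.005010]] (det J = -60.527555).
Solving J·Δ = −F gives Δ = (-0.6909, -1.3502).
Then the next iterate is (p, q)₁ = (0.3091, -2.8502).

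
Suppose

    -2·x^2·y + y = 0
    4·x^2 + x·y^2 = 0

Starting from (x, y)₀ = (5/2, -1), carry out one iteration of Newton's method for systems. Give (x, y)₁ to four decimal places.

(1.1488, -1.1749)

At (5/2, -1): F = (11.5000, 27.5000).
Jacobian J = [[-4·x·y, -2·x^2 + 1], [8·x + y^2, 2·x·y]].
At the point, J = [[10.0000, -11.5000], [21.0000, -5.0000]] (det J = 191.5000).
Solving J·Δ = −F gives Δ = (-1.3512, -0.1749).
Then the next iterate is (x, y)₁ = (1.1488, -1.1749).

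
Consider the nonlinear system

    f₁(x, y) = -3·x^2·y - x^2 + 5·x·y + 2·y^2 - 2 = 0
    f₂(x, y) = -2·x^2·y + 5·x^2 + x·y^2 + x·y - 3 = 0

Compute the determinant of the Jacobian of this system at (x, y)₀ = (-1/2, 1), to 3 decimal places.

-17.250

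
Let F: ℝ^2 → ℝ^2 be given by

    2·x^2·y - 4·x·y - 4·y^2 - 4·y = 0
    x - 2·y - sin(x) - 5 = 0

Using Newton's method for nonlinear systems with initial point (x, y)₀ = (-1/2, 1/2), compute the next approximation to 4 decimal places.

At (-1/2, 1/2): F = (-1.7500, -6.020574).
Jacobian J = [[4·x·y - 4·y, 2·x^2 - 4·x - 8·y - 4], [-cos(x) + 1, -2]].
At the point, J = [[-3.0000, -5.5000], [0.122417, -2.0000]] (det J = 6.673296).
Solving J·Δ = −F gives Δ = (4.4376, -2.7387).
Then the next iterate is (x, y)₁ = (3.9376, -2.2387).

(3.9376, -2.2387)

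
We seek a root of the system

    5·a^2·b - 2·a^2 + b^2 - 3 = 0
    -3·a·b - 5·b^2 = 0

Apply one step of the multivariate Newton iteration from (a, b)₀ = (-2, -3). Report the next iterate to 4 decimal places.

At (-2, -3): F = (-62.0000, -63.0000).
Jacobian J = [[10·a·b - 4·a, 5·a^2 + 2·b], [-3·b, -3·a - 10·b]].
At the point, J = [[68.0000, 14.0000], [9.0000, 36.0000]] (det J = 2322.0000).
Solving J·Δ = −F gives Δ = (0.5814, 1.6047).
Then the next iterate is (a, b)₁ = (-1.4186, -1.3953).

(-1.4186, -1.3953)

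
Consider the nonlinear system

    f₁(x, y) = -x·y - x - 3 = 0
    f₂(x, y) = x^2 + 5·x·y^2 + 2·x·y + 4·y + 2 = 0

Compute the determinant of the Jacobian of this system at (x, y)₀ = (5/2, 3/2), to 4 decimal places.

-68.1250

J = [[-y - 1, -x], [2·x + 5·y^2 + 2·y, 10·x·y + 2·x + 4]].
At the point, J = [[-2.5000, -2.5000], [19.2500, 46.5000]].
det J = -68.1250.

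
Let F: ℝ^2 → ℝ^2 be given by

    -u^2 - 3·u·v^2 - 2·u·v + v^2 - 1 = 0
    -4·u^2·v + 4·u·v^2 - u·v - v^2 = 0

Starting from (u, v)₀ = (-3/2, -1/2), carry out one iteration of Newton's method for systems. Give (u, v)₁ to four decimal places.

(-0.9806, -1.1748)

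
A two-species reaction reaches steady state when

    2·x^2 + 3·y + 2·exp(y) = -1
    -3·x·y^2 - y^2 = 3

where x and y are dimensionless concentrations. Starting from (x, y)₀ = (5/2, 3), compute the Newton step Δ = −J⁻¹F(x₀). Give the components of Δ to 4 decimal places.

(-0.3598, -1.3684)

At (5/2, 3): F = (62.671074, -79.5000).
Jacobian J = [[4·x, 2·exp(y) + 3], [-3·y^2, -6·x·y - 2·y]].
At the point, J = [[10.0000, 43.171074], [-27.0000, -51.0000]] (det J = 655.618994).
Solving J·Δ = −F gives Δ = (-0.3598, -1.3684).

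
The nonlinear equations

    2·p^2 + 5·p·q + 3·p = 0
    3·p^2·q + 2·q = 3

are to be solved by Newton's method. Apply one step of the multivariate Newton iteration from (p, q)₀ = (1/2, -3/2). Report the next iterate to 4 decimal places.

At (1/2, -3/2): F = (-1.7500, -7.1250).
Jacobian J = [[4·p + 5·q + 3, 5·p], [6·p·q, 3·p^2 + 2]].
At the point, J = [[-2.5000, 2.5000], [-4.5000, 2.7500]] (det J = 4.3750).
Solving J·Δ = −F gives Δ = (-2.9714, -2.2714).
Then the next iterate is (p, q)₁ = (-2.4714, -3.7714).

(-2.4714, -3.7714)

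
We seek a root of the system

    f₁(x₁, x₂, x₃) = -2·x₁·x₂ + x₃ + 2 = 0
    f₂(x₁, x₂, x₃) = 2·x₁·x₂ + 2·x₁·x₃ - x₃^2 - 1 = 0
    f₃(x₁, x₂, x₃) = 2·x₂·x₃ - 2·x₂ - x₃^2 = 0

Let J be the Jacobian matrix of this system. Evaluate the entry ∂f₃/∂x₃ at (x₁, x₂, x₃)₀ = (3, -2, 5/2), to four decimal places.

-9.0000

∂f₃/∂x₃ = 2·x₂ - 2·x₃.
At (3, -2, 5/2) this is -9.0000.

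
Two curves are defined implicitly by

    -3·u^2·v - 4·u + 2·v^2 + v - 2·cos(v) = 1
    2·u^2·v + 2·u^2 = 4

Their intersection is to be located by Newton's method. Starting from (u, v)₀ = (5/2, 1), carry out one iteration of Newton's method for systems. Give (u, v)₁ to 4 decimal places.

At (5/2, 1): F = (-27.830605, 21.0000).
Jacobian J = [[-6·u·v - 4, -3·u^2 + 4·v + 2·sin(v) + 1], [4·u·v + 4·u, 2·u^2]].
At the point, J = [[-19.0000, -12.067058], [20.0000, 12.5000]] (det J = 3.841161).
Solving J·Δ = −F gives Δ = (24.5953, -41.0324).
Then the next iterate is (u, v)₁ = (27.0953, -40.0324).

(27.0953, -40.0324)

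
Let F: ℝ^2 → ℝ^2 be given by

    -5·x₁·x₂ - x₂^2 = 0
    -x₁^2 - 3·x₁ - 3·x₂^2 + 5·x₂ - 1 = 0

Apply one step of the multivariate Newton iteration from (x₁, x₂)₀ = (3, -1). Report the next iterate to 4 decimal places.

At (3, -1): F = (14.0000, -27.0000).
Jacobian J = [[-5·x₂, -5·x₁ - 2·x₂], [-2·x₁ - 3, -6·x₂ + 5]].
At the point, J = [[5.0000, -13.0000], [-9.0000, 11.0000]] (det J = -62.0000).
Solving J·Δ = −F gives Δ = (-3.1774, -0.1452).
Then the next iterate is (x₁, x₂)₁ = (-0.1774, -1.1452).

(-0.1774, -1.1452)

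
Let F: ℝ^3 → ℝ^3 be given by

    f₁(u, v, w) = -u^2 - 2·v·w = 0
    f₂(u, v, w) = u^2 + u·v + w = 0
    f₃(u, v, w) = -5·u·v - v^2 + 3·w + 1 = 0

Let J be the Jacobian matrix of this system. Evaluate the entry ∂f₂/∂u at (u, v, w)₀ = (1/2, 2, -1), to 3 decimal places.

∂f₂/∂u = 2·u + v.
At (1/2, 2, -1) this is 3.000.

3.000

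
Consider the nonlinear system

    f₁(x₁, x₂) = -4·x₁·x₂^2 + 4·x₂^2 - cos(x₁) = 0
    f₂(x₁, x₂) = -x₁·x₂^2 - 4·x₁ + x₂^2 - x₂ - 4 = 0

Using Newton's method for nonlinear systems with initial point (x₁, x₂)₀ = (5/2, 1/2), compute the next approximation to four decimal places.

(-1.0721, 0.6226)

At (5/2, 1/2): F = (-0.698856, -14.8750).
Jacobian J = [[-4·x₂^2 + sin(x₁), -8·x₁·x₂ + 8·x₂], [-x₂^2 - 4, -2·x₁·x₂ + 2·x₂ - 1]].
At the point, J = [[-0.401528, -6.0000], [-4.2500, -2.5000]] (det J = -24.496180).
Solving J·Δ = −F gives Δ = (-3.5721, 0.1226).
Then the next iterate is (x₁, x₂)₁ = (-1.0721, 0.6226).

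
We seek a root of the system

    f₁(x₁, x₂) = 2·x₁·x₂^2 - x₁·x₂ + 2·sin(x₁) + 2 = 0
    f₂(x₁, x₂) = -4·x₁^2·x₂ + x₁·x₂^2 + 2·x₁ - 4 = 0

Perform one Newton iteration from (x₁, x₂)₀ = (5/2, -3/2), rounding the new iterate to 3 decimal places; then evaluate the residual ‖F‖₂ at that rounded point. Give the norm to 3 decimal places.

12.449

At (5/2, -3/2): F = (18.19694, 44.125).
Jacobian J = [[2·x₂^2 - x₂ + 2·cos(x₁), 4·x₁·x₂ - x₁], [-8·x₁·x₂ + x₂^2 + 2, -4·x₁^2 + 2·x₁·x₂]].
At the point, J = [[4.39771, -17.500], [34.250, -32.500]] (det J = 456.44934).
Solving J·Δ = −F gives Δ = (-0.396, 0.940).
Then the next iterate is (x₁, x₂)₁ = (2.104, -0.560).
Re-evaluating at (2.104, -0.560): F = (6.22023, 10.78388), so ‖F‖₂ = 12.449.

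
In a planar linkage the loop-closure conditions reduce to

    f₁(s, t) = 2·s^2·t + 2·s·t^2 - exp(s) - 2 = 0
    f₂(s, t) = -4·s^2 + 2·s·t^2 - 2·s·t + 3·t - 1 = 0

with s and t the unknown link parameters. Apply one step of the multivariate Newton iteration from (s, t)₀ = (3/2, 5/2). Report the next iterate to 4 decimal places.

(1.0794, 1.7905)

At (3/2, 5/2): F = (23.518311, 8.7500).
Jacobian J = [[4·s·t + 2·t^2 - exp(s), 2·s^2 + 4·s·t], [-8·s + 2·t^2 - 2·t, 4·s·t - 2·s + 3]].
At the point, J = [[23.018311, 19.5000], [-4.5000, 15.0000]] (det J = 433.024664).
Solving J·Δ = −F gives Δ = (-0.4206, -0.7095).
Then the next iterate is (s, t)₁ = (1.0794, 1.7905).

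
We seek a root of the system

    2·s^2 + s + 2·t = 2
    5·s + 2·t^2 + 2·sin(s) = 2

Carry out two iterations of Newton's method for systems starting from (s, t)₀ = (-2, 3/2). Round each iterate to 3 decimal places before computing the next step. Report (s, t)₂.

At (-2, 3/2): F = (7.000, -9.31859).
Jacobian J = [[4·s + 1, 2], [2·cos(s) + 5, 4·t]].
At the point, J = [[-7.000, 2.000], [4.16771, 6.000]] (det J = -50.33541).
Solving J·Δ = −F gives Δ = (1.205, 0.716).
Then the next iterate is (s, t)₁ = (-0.795, 2.216).
Round to (-0.795, 2.216) and repeat: F = (2.90105, 2.41858), J = [[-2.180, 2.000], [6.40057, 8.864]].
Δ = (0.650, -0.742), so (s, t)₂ = (-0.145, 1.474).

(-0.145, 1.474)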